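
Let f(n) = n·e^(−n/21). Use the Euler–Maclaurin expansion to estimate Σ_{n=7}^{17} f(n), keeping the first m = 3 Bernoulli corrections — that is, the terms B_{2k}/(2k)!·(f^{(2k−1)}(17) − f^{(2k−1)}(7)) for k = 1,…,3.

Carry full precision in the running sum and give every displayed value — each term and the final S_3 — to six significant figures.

S_3 ≈ 72.4128

Integral: ∫_7^17 x·e^(−x/21) dx = 66.1546.
Endpoint term: (f(7) + f(17))/2 = (5.01572 + 7.56619)/2 = 6.29095.
Running total after boundary: 72.4455.
k=1: B_{2}/(2)! × [f^{(1)}(17) − f^{(1)}(7)] = 1/12 × (0.0847752 − 0.477688) = -0.0327427.
Running total after k=1: 72.4128.
k=2: B_{4}/(4)! × [f^{(3)}(17) − f^{(3)}(7)] = −1/720 × (0.00221069 − 0.00433277) = 2.94733e-06.
Running total after k=2: 72.4128.
k=3: B_{6}/(6)! × [f^{(5)}(17) − f^{(5)}(7)] = 1/30240 × (9.58991e-06 − 1.71935e-05) = -2.51442e-10.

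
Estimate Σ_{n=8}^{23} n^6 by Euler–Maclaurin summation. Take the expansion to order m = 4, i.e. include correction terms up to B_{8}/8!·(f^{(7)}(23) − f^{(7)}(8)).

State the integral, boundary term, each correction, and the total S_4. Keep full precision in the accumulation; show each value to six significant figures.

Integral: ∫_8^23 x^6 dx = 4.86104e+08.
½[f(8) + f(23)] = ½[262144 + 1.48036e+08] = 7.41490e+07.
Running total after boundary: 5.60253e+08.
Order-1 term: 1/12 · (3.86181e+07 − 196608) = 3.20179e+06.
After k=1: 5.63455e+08.
Order-2 term: −1/720 · (1.46004e+06 − 61440.0) = -1942.50.
After k=2: 5.63453e+08.
Order-3 term: 1/30240 · (16560.0 − 5760.00) = 0.357143.
After k=3: 5.63453e+08.
Order-4 term: −1/1209600 · (0.00000 − 0.00000) = 0.00000.

S_4 ≈ 5.63453e+08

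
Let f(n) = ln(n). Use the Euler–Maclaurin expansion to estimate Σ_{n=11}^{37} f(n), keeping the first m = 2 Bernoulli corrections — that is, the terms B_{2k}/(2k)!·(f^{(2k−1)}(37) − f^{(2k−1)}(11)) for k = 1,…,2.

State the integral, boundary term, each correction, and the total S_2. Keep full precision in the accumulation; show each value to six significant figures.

The integral term ∫_11^37 ln(x) dx = 81.2271.
Boundary: ½(f(11) + f(37)) = ½(2.39790 + 3.61092) = 3.00441.
Integral + boundary = 84.2315.
Correction k=1: B_{2}/2! · (f^{(1)}(37) − f^{(1)}(11)) = 1/12 · (0.0270270 − 0.0909091) = -0.00532351.
Running total after k=1: 84.2262.
Correction k=2: B_{4}/4! · (f^{(3)}(37) − f^{(3)}(11)) = −1/720 · (3.94843e-05 − 0.00150263) = 2.03215e-06.

S_2 ≈ 84.2262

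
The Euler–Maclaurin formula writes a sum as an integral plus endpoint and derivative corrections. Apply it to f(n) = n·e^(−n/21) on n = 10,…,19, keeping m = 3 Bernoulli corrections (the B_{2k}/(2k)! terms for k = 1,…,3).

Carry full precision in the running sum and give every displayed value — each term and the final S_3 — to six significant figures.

S_3 ≈ 71.3953

The integral term ∫_10^19 x·e^(−x/21) dx = 64.4694.
Endpoint term: (f(10) + f(19))/2 = (6.21145 + 7.68813)/2 = 6.94979.
Running total after boundary: 71.4192.
Correction k=1: B_{2}/2! · (f^{(1)}(19) − f^{(1)}(10)) = 1/12 · (0.0385370 − 0.325362) = -0.0239021.
After k=1: 71.3953.
Correction k=2: B_{4}/4! · (f^{(3)}(19) − f^{(3)}(10)) = −1/720 · (0.00192248 − 0.00355477) = 2.26707e-06.
After k=2: 71.3953.
Correction k=3: B_{6}/6! · (f^{(5)}(19) − f^{(5)}(10)) = 1/30240 · (8.52057e-06 − 1.44484e-05) = -1.96027e-10.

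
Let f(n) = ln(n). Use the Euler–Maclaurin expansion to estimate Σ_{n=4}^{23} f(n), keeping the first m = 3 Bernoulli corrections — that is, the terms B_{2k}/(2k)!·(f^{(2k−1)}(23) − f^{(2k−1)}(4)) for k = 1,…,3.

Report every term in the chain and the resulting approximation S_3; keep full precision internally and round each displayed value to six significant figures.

∫_4^23 ln(x) dx evaluates to 47.5712.
Boundary: ½(f(4) + f(23)) = ½(1.38629 + 3.13549) = 2.26089.
Integral + boundary = 49.8321.
k=1: B_{2}/(2)! × [f^{(1)}(23) − f^{(1)}(4)] = 1/12 × (0.0434783 − 0.250000) = -0.0172101.
Running total after k=1: 49.8149.
k=2: B_{4}/(4)! × [f^{(3)}(23) − f^{(3)}(4)] = −1/720 × (0.000164379 − 0.0312500) = 4.31745e-05.
Running total after k=2: 49.8149.
k=3: B_{6}/(6)! × [f^{(5)}(23) − f^{(5)}(4)] = 1/30240 × (3.72883e-06 − 0.0234375) = -7.74926e-07.

S_3 ≈ 49.8149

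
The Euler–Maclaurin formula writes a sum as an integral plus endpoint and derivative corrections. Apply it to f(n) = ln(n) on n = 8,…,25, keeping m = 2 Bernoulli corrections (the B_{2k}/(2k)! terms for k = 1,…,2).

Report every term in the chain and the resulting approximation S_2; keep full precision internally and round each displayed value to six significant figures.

Integral: ∫_8^25 ln(x) dx = 46.8364.
½[f(8) + f(25)] = ½[2.07944 + 3.21888] = 2.64916.
Integral + boundary = 49.4855.
Order-1 term: 1/12 · (0.0400000 − 0.125000) = -0.00708333.
Partial sum through k=1: 49.4784.
Order-2 term: −1/720 · (0.000128000 − 0.00390625) = 5.24757e-06.

S_2 ≈ 49.4784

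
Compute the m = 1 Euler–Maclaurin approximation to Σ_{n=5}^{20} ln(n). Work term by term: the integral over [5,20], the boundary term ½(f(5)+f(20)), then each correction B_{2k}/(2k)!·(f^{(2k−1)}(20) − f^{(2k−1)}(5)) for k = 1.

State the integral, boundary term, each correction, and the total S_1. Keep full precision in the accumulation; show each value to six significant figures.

Integral: ∫_5^20 ln(x) dx = 36.8675.
Boundary: ½(f(5) + f(20)) = ½(1.60944 + 2.99573) = 2.30259.
Integral + boundary = 39.1700.
Correction k=1: B_{2}/2! · (f^{(1)}(20) − f^{(1)}(5)) = 1/12 · (0.0500000 − 0.200000) = -0.0125000.

S_1 ≈ 39.1575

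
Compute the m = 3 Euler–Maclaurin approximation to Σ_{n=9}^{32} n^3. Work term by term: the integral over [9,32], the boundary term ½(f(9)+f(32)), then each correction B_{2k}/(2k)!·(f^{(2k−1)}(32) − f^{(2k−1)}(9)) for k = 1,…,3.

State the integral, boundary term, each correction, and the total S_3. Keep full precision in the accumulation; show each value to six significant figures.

The integral term ∫_9^32 x^3 dx = 260504.
Boundary: ½(f(9) + f(32)) = ½(729.000 + 32768.0) = 16748.5.
Running total after boundary: 277252.
Correction k=1: B_{2}/2! · (f^{(1)}(32) − f^{(1)}(9)) = 1/12 · (3072.00 − 243.000) = 235.750.
Partial sum through k=1: 277488.
Correction k=2: B_{4}/4! · (f^{(3)}(32) − f^{(3)}(9)) = −1/720 · (6.00000 − 6.00000) = 0.00000.
Partial sum through k=2: 277488.
Correction k=3: B_{6}/6! · (f^{(5)}(32) − f^{(5)}(9)) = 1/30240 · (0.00000 − 0.00000) = 0.00000.

S_3 ≈ 277488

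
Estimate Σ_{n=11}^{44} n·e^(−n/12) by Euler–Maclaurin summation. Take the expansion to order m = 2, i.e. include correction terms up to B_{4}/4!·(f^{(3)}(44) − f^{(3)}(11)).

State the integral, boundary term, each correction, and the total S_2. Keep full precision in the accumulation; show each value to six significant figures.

S_2 ≈ 95.9342

∫_11^44 x·e^(−x/12) dx evaluates to 93.1812.
Boundary: ½(f(11) + f(44)) = ½(4.39835 + 1.12471) = 2.76153.
Running total after boundary: 95.9427.
Correction k=1: B_{2}/2! · (f^{(1)}(44) − f^{(1)}(11)) = 1/12 · (-0.0681641 − 0.0333208) = -0.00845707.
Running total after k=1: 95.9342.
Correction k=2: B_{4}/4! · (f^{(3)}(44) − f^{(3)}(11)) = −1/720 · (-0.000118340 − 0.00578486) = 8.19889e-06.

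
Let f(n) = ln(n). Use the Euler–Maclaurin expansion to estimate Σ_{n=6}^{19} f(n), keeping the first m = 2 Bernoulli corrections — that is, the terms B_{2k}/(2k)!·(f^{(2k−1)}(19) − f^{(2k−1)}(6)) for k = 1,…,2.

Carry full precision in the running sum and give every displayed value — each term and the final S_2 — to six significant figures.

The integral term ∫_6^19 ln(x) dx = 32.1938.
Boundary: ½(f(6) + f(19)) = ½(1.79176 + 2.94444) = 2.36810.
Integral + boundary = 34.5619.
Order-1 term: 1/12 · (0.0526316 − 0.166667) = -0.00950292.
Running total after k=1: 34.5524.
Order-2 term: −1/720 · (0.000291588 − 0.00925926) = 1.24551e-05.

S_2 ≈ 34.5524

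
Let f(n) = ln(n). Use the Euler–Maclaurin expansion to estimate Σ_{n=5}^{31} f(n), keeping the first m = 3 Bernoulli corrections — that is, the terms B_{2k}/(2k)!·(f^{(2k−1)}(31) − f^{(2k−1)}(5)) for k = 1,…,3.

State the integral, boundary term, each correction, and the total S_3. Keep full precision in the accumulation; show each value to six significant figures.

S_3 ≈ 74.9142

∫_5^31 ln(x) dx evaluates to 72.4064.
Boundary: ½(f(5) + f(31)) = ½(1.60944 + 3.43399) = 2.52171.
Running total after boundary: 74.9281.
Correction k=1: B_{2}/2! · (f^{(1)}(31) − f^{(1)}(5)) = 1/12 · (0.0322581 − 0.200000) = -0.0139785.
After k=1: 74.9141.
Correction k=2: B_{4}/4! · (f^{(3)}(31) − f^{(3)}(5)) = −1/720 · (6.71344e-05 − 0.0160000) = 2.21290e-05.
After k=2: 74.9142.
Correction k=3: B_{6}/6! · (f^{(5)}(31) − f^{(5)}(5)) = 1/30240 · (8.38306e-07 − 0.00768000) = -2.53941e-07.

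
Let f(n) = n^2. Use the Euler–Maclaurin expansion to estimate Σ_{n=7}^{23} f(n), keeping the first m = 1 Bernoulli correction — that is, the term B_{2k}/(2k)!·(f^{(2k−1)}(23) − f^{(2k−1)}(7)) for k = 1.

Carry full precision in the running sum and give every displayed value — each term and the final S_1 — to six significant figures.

S_1 ≈ 4233.00

∫_7^23 x^2 dx evaluates to 3941.33.
Endpoint term: (f(7) + f(23))/2 = (49.0000 + 529.000)/2 = 289.000.
Integral + boundary = 4230.33.
Correction k=1: B_{2}/2! · (f^{(1)}(23) − f^{(1)}(7)) = 1/12 · (46.0000 − 14.0000) = 2.66667.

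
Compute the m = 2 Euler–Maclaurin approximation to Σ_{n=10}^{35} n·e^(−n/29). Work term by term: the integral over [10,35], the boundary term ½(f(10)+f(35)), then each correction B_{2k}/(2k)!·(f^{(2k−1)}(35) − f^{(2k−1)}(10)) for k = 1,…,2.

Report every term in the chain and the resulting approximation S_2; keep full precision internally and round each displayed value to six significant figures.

S_2 ≈ 254.693

The integral term ∫_10^35 x·e^(−x/29) dx = 245.961.
½[f(10) + f(35)] = ½[7.08342 + 10.4693] = 8.77639.
Running total after boundary: 254.737.
k=1: B_{2}/(2)! × [f^{(1)}(35) − f^{(1)}(10)] = 1/12 × (-0.0618878 − 0.464086) = -0.0438312.
Running total after k=1: 254.693.
k=2: B_{4}/(4)! × [f^{(3)}(35) − f^{(3)}(10)] = −1/720 × (0.000637765 − 0.00223635) = 2.22026e-06.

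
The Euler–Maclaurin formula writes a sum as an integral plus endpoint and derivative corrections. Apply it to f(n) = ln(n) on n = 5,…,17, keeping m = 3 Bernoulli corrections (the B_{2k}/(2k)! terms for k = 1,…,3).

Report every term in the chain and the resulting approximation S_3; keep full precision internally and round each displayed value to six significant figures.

S_3 ≈ 30.3270

∫_5^17 ln(x) dx evaluates to 28.1174.
Endpoint term: (f(5) + f(17))/2 = (1.60944 + 2.83321)/2 = 2.22133.
Integral + boundary = 30.3388.
Order-1 term: 1/12 · (0.0588235 − 0.200000) = -0.0117647.
Running total after k=1: 30.3270.
Order-2 term: −1/720 · (0.000407083 − 0.0160000) = 2.16568e-05.
Running total after k=2: 30.3270.
Order-3 term: 1/30240 · (1.69031e-05 − 0.00768000) = -2.53409e-07.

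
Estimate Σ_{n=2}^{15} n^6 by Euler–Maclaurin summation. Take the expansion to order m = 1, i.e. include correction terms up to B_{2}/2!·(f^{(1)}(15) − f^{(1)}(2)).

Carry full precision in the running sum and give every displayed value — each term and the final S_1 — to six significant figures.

The integral term ∫_2^15 x^6 dx = 2.44085e+07.
½[f(2) + f(15)] = ½[64.0000 + 1.13906e+07] = 5.69534e+06.
So far: 3.01038e+07.
Correction k=1: B_{2}/2! · (f^{(1)}(15) − f^{(1)}(2)) = 1/12 · (4.55625e+06 − 192.000) = 379672.

S_1 ≈ 3.04835e+07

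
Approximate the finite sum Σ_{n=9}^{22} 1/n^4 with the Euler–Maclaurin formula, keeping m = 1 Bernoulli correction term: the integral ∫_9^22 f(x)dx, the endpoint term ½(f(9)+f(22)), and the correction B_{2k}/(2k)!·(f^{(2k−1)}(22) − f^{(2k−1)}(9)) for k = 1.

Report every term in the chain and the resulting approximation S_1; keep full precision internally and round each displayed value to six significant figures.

∫_9^22 1/x^4 dx evaluates to 0.000425943.
Endpoint term: (f(9) + f(22))/2 = (0.000152416 + 4.26883e-06)/2 = 7.83423e-05.
Integral + boundary = 0.000504285.
k=1: B_{2}/(2)! × [f^{(1)}(22) − f^{(1)}(9)] = 1/12 × (-7.76152e-07 − (-6.77404e-05)) = 5.58035e-06.

S_1 ≈ 0.000509865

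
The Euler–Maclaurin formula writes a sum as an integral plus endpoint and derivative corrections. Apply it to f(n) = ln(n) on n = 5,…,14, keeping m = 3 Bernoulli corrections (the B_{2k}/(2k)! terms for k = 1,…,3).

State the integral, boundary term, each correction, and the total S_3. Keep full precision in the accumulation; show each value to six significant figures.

S_3 ≈ 22.0132

∫_5^14 ln(x) dx evaluates to 19.8996.
½[f(5) + f(14)] = ½[1.60944 + 2.63906] = 2.12425.
Running total after boundary: 22.0239.
k=1: B_{2}/(2)! × [f^{(1)}(14) − f^{(1)}(5)] = 1/12 × (0.0714286 − 0.200000) = -0.0107143.
Running total after k=1: 22.0131.
k=2: B_{4}/(4)! × [f^{(3)}(14) − f^{(3)}(5)] = −1/720 × (0.000728863 − 0.0160000) = 2.12099e-05.
Running total after k=2: 22.0132.
k=3: B_{6}/(6)! × [f^{(5)}(14) − f^{(5)}(5)] = 1/30240 × (4.46243e-05 − 0.00768000) = -2.52493e-07.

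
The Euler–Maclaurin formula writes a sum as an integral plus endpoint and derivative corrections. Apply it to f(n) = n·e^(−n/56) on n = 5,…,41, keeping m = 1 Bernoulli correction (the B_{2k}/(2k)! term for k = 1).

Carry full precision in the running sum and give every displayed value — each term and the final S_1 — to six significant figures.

S_1 ≈ 524.179

Integral: ∫_5^41 x·e^(−x/56) dx = 512.093.
Boundary: ½(f(5) + f(41)) = ½(4.57292 + 19.7160) = 12.1444.
Running total after boundary: 524.238.
Order-1 term: 1/12 · (0.128806 − 0.832925) = -0.0586765.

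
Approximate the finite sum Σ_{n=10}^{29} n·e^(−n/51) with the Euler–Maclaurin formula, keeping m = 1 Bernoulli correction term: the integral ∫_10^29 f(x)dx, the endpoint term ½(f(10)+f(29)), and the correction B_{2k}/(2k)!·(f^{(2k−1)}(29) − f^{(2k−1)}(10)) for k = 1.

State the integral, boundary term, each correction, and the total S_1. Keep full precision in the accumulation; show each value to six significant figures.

The integral term ∫_10^29 x·e^(−x/51) dx = 246.567.
Endpoint term: (f(10) + f(29))/2 = (8.21948 + 16.4228)/2 = 12.3211.
Running total after boundary: 258.888.
Correction k=1: B_{2}/2! · (f^{(1)}(29) − f^{(1)}(10)) = 1/12 · (0.244287 − 0.660782) = -0.0347079.

S_1 ≈ 258.853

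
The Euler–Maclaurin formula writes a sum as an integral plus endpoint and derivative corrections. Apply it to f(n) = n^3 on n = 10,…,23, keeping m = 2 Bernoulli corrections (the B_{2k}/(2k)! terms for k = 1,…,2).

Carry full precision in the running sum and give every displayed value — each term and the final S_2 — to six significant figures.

S_2 ≈ 74151.0

∫_10^23 x^3 dx evaluates to 67460.2.
½[f(10) + f(23)] = ½[1000.00 + 12167.0] = 6583.50.
Integral + boundary = 74043.8.
k=1: B_{2}/(2)! × [f^{(1)}(23) − f^{(1)}(10)] = 1/12 × (1587.00 − 300.000) = 107.250.
Running total after k=1: 74151.0.
k=2: B_{4}/(4)! × [f^{(3)}(23) − f^{(3)}(10)] = −1/720 × (6.00000 − 6.00000) = 0.00000.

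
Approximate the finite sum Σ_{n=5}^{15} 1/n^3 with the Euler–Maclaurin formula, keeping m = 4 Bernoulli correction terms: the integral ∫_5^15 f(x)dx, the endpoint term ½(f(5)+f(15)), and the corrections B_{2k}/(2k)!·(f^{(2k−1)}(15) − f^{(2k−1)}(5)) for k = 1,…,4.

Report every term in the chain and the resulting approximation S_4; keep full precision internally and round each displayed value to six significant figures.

S_4 ≈ 0.0223159

∫_5^15 1/x^3 dx evaluates to 0.0177778.
Endpoint term: (f(5) + f(15))/2 = (0.00800000 + 0.000296296)/2 = 0.00414815.
So far: 0.0219259.
Order-1 term: 1/12 · (-5.92593e-05 − (-0.00480000)) = 0.000395062.
Partial sum through k=1: 0.0223210.
Order-2 term: −1/720 · (-5.26749e-06 − (-0.00384000)) = -5.32602e-06.
Partial sum through k=2: 0.0223157.
Order-3 term: 1/30240 · (-9.83265e-07 − (-0.00645120)) = 2.13301e-07.
Partial sum through k=3: 0.0223159.
Order-4 term: −1/1209600 · (-3.14645e-07 − (-0.0185795)) = -1.53597e-08.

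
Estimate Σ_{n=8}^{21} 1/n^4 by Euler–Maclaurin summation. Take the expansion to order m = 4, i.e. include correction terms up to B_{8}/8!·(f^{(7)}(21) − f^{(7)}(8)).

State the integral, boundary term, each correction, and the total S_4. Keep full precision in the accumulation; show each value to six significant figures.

Integral: ∫_8^21 1/x^4 dx = 0.000615048.
Boundary: ½(f(8) + f(21)) = ½(0.000244141 + 5.14189e-06) = 0.000124641.
Integral + boundary = 0.000739690.
k=1: B_{2}/(2)! × [f^{(1)}(21) − f^{(1)}(8)] = 1/12 × (-9.79408e-07 − (-0.000122070)) = 1.00909e-05.
Running total after k=1: 0.000749781.
k=2: B_{4}/(4)! × [f^{(3)}(21) − f^{(3)}(8)] = −1/720 × (-6.66264e-08 − (-5.72205e-05)) = -7.93803e-08.
Running total after k=2: 0.000749701.
k=3: B_{6}/(6)! × [f^{(5)}(21) − f^{(5)}(8)] = 1/30240 × (-8.46049e-09 − (-5.00679e-05)) = 1.65540e-09.
Running total after k=3: 0.000749703.
k=4: B_{8}/(8)! × [f^{(7)}(21) − f^{(7)}(8)] = −1/1209600 × (-1.72663e-09 − (-7.04080e-05)) = -5.82062e-11.

S_4 ≈ 0.000749703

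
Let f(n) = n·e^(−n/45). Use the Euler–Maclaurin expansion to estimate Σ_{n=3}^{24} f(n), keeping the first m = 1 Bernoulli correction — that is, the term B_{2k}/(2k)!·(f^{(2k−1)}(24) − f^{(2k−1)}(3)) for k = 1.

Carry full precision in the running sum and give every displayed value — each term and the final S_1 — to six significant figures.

S_1 ≈ 207.552

∫_3^24 x·e^(−x/45) dx evaluates to 199.159.
Boundary: ½(f(3) + f(24)) = ½(2.80652 + 14.0795) = 8.44302.
So far: 207.602.
k=1: B_{2}/(2)! × [f^{(1)}(24) − f^{(1)}(3)] = 1/12 × (0.273768 − 0.873140) = -0.0499476.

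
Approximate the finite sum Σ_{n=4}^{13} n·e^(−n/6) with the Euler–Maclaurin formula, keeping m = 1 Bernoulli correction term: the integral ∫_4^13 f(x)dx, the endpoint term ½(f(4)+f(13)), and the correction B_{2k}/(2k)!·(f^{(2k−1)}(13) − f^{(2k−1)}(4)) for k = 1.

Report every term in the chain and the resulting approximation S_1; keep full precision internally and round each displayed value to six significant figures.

Integral: ∫_4^13 x·e^(−x/6) dx = 17.7453.
Endpoint term: (f(4) + f(13))/2 = (2.05367 + 1.48926)/2 = 1.77147.
Running total after boundary: 19.5168.
Order-1 term: 1/12 · (-0.133652 − 0.171139) = -0.0253993.

S_1 ≈ 19.4914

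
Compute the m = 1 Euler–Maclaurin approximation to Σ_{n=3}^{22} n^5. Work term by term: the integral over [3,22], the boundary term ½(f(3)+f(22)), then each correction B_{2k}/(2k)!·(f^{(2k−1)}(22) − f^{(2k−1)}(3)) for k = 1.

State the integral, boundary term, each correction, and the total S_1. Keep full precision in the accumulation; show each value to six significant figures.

Integral: ∫_3^22 x^5 dx = 1.88965e+07.
Endpoint term: (f(3) + f(22))/2 = (243.000 + 5.15363e+06)/2 = 2.57694e+06.
So far: 2.14735e+07.
Order-1 term: 1/12 · (1.17128e+06 − 405.000) = 97572.9.

S_1 ≈ 2.15710e+07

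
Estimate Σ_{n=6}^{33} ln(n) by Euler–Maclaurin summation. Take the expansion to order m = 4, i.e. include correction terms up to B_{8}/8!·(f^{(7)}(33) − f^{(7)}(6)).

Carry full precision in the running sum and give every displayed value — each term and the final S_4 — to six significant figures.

S_4 ≈ 80.2670

Integral: ∫_6^33 ln(x) dx = 77.6342.
Endpoint term: (f(6) + f(33))/2 = (1.79176 + 3.49651)/2 = 2.64413.
Integral + boundary = 80.2783.
Correction k=1: B_{2}/2! · (f^{(1)}(33) − f^{(1)}(6)) = 1/12 · (0.0303030 − 0.166667) = -0.0113636.
After k=1: 80.2670.
Correction k=2: B_{4}/4! · (f^{(3)}(33) − f^{(3)}(6)) = −1/720 · (5.56529e-05 − 0.00925926) = 1.27828e-05.
After k=2: 80.2670.
Correction k=3: B_{6}/6! · (f^{(5)}(33) − f^{(5)}(6)) = 1/30240 · (6.13256e-07 − 0.00308642) = -1.02044e-07.
After k=3: 80.2670.
Correction k=4: B_{8}/8! · (f^{(7)}(33) − f^{(7)}(6)) = −1/1209600 · (1.68941e-08 − 0.00257202) = 2.12632e-09.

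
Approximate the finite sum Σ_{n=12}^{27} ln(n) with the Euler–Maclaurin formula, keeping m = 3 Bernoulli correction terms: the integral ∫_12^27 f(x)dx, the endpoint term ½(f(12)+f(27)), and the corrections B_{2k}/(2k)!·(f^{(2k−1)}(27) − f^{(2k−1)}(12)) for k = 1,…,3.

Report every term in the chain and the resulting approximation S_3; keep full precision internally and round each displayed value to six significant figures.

The integral term ∫_12^27 ln(x) dx = 44.1687.
Boundary: ½(f(12) + f(27)) = ½(2.48491 + 3.29584) = 2.89037.
So far: 47.0591.
Order-1 term: 1/12 · (0.0370370 − 0.0833333) = -0.00385802.
Partial sum through k=1: 47.0552.
Order-2 term: −1/720 · (0.000101611 − 0.00115741) = 1.46638e-06.
Partial sum through k=2: 47.0552.
Order-3 term: 1/30240 · (1.67260e-06 − 9.64506e-05) = -3.13419e-09.

S_3 ≈ 47.0552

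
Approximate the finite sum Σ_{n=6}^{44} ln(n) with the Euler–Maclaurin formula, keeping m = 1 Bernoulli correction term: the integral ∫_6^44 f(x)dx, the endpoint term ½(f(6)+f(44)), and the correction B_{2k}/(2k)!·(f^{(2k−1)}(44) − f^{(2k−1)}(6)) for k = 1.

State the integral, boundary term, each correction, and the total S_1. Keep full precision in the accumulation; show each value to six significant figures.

The integral term ∫_6^44 ln(x) dx = 117.754.
Boundary: ½(f(6) + f(44)) = ½(1.79176 + 3.78419) = 2.78797.
Running total after boundary: 120.542.
Correction k=1: B_{2}/2! · (f^{(1)}(44) − f^{(1)}(6)) = 1/12 · (0.0227273 − 0.166667) = -0.0119949.

S_1 ≈ 120.530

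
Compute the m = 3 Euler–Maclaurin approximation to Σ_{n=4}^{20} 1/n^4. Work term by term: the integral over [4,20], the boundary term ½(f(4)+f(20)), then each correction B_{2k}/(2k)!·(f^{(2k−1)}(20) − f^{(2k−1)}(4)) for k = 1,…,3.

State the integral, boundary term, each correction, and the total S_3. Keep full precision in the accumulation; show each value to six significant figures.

Integral: ∫_4^20 1/x^4 dx = 0.00516667.
½[f(4) + f(20)] = ½[0.00390625 + 6.25000e-06] = 0.00195625.
So far: 0.00712292.
Order-1 term: 1/12 · (-1.25000e-06 − (-0.00390625)) = 0.000325417.
Partial sum through k=1: 0.00744833.
Order-2 term: −1/720 · (-9.37500e-08 − (-0.00732422)) = -1.01724e-05.
Partial sum through k=2: 0.00743816.
Order-3 term: 1/30240 · (-1.31250e-08 − (-0.0256348)) = 8.47710e-07.

S_3 ≈ 0.00743901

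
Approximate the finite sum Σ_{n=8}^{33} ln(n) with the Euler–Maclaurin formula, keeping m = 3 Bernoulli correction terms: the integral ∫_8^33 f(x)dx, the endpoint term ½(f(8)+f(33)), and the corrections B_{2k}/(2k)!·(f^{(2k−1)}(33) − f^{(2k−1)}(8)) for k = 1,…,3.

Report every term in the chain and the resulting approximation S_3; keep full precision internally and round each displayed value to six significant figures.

∫_8^33 ln(x) dx evaluates to 73.7492.
Endpoint term: (f(8) + f(33))/2 = (2.07944 + 3.49651)/2 = 2.78797.
So far: 76.5372.
Order-1 term: 1/12 · (0.0303030 − 0.125000) = -0.00789141.
Running total after k=1: 76.5293.
Order-2 term: −1/720 · (5.56529e-05 − 0.00390625) = 5.34805e-06.
Running total after k=2: 76.5293.
Order-3 term: 1/30240 · (6.13256e-07 − 0.000732422) = -2.42000e-08.

S_3 ≈ 76.5293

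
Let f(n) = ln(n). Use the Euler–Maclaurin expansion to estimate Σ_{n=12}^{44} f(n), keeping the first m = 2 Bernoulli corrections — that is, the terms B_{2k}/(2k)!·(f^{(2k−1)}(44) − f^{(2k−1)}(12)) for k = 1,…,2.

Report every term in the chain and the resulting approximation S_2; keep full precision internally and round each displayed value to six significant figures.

S_2 ≈ 107.815

Integral: ∫_12^44 ln(x) dx = 104.685.
Endpoint term: (f(12) + f(44))/2 = (2.48491 + 3.78419)/2 = 3.13455.
Integral + boundary = 107.820.
Correction k=1: B_{2}/2! · (f^{(1)}(44) − f^{(1)}(12)) = 1/12 · (0.0227273 − 0.0833333) = -0.00505051.
After k=1: 107.815.
Correction k=2: B_{4}/4! · (f^{(3)}(44) − f^{(3)}(12)) = −1/720 · (2.34786e-05 − 0.00115741) = 1.57490e-06.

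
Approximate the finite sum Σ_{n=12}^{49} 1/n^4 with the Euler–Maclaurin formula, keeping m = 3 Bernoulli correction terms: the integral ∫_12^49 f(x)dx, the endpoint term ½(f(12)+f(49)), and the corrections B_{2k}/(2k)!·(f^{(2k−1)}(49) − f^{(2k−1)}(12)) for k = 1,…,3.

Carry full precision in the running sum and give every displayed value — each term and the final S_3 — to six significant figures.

∫_12^49 1/x^4 dx evaluates to 0.000190068.
Endpoint term: (f(12) + f(49))/2 = (4.82253e-05 + 1.73467e-07)/2 = 2.41994e-05.
So far: 0.000214267.
Order-1 term: 1/12 · (-1.41605e-08 − (-1.60751e-05)) = 1.33841e-06.
Partial sum through k=1: 0.000215606.
Order-2 term: −1/720 · (-1.76933e-10 − (-3.34898e-06)) = -4.65112e-09.
Partial sum through k=2: 0.000215601.
Order-3 term: 1/30240 · (-4.12672e-12 − (-1.30238e-06)) = 4.30680e-11.

S_3 ≈ 0.000215601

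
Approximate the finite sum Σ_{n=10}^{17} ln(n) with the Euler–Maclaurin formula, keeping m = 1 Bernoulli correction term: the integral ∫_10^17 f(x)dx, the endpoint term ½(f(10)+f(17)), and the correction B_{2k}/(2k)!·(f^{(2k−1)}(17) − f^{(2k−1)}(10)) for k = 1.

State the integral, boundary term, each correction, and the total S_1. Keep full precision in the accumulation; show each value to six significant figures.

The integral term ∫_10^17 ln(x) dx = 18.1388.
Boundary: ½(f(10) + f(17)) = ½(2.30259 + 2.83321) = 2.56790.
Integral + boundary = 20.7067.
k=1: B_{2}/(2)! × [f^{(1)}(17) − f^{(1)}(10)] = 1/12 × (0.0588235 − 0.100000) = -0.00343137.

S_1 ≈ 20.7032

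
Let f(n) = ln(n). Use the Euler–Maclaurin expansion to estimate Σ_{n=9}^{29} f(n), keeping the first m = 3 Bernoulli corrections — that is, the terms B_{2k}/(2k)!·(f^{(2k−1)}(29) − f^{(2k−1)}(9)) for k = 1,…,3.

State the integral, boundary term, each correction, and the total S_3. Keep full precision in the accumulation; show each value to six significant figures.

The integral term ∫_9^29 ln(x) dx = 57.8766.
½[f(9) + f(29)] = ½[2.19722 + 3.36730] = 2.78226.
Running total after boundary: 60.6588.
Order-1 term: 1/12 · (0.0344828 − 0.111111) = -0.00638570.
After k=1: 60.6524.
Order-2 term: −1/720 · (8.20042e-05 − 0.00274348) = 3.69650e-06.
After k=2: 60.6524.
Order-3 term: 1/30240 · (1.17010e-06 − 0.000406442) = -1.34019e-08.

S_3 ≈ 60.6524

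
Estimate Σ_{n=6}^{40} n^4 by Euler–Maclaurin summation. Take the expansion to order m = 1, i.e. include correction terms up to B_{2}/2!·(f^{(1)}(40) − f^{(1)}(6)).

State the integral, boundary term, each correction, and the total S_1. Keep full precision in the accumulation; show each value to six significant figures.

S_1 ≈ 2.17804e+07

Integral: ∫_6^40 x^4 dx = 2.04784e+07.
½[f(6) + f(40)] = ½[1296.00 + 2.56000e+06] = 1.28065e+06.
Integral + boundary = 2.17591e+07.
Correction k=1: B_{2}/2! · (f^{(1)}(40) − f^{(1)}(6)) = 1/12 · (256000 − 864.000) = 21261.3.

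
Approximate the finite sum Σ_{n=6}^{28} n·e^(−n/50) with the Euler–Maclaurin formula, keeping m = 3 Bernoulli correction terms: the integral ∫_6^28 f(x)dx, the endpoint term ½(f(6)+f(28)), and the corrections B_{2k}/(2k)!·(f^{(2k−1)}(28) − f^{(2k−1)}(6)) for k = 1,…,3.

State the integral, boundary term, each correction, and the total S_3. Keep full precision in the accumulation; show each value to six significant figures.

The integral term ∫_6^28 x·e^(−x/50) dx = 255.662.
Endpoint term: (f(6) + f(28))/2 = (5.32152 + 15.9939)/2 = 10.6577.
Integral + boundary = 266.320.
k=1: B_{2}/(2)! × [f^{(1)}(28) − f^{(1)}(6)] = 1/12 × (0.251332 − 0.780490) = -0.0440965.
After k=1: 266.275.
k=2: B_{4}/(4)! × [f^{(3)}(28) − f^{(3)}(6)] = −1/720 × (0.000557500 − 0.00102173) = 6.44767e-07.
After k=2: 266.275.
k=3: B_{6}/(6)! × [f^{(5)}(28) − f^{(5)}(6)] = 1/30240 × (4.05787e-07 − 6.92507e-07) = -9.48150e-12.

S_3 ≈ 266.275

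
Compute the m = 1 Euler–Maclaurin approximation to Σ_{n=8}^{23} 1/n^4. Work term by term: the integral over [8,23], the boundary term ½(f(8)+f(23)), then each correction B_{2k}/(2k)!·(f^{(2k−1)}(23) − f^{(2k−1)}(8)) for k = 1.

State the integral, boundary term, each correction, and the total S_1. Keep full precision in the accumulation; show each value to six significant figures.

S_1 ≈ 0.000757623

The integral term ∫_8^23 1/x^4 dx = 0.000623645.
Boundary: ½(f(8) + f(23)) = ½(0.000244141 + 3.57346e-06) = 0.000123857.
Integral + boundary = 0.000747502.
Correction k=1: B_{2}/2! · (f^{(1)}(23) − f^{(1)}(8)) = 1/12 · (-6.21471e-07 − (-0.000122070)) = 1.01207e-05.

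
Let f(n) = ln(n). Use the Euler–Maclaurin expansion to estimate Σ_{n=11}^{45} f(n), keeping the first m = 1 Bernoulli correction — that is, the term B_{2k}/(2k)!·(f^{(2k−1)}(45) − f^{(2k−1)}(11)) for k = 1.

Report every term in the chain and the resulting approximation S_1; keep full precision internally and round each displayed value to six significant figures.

The integral term ∫_11^45 ln(x) dx = 110.923.
Boundary: ½(f(11) + f(45)) = ½(2.39790 + 3.80666) = 3.10228.
Running total after boundary: 114.025.
Correction k=1: B_{2}/2! · (f^{(1)}(45) − f^{(1)}(11)) = 1/12 · (0.0222222 − 0.0909091) = -0.00572391.

S_1 ≈ 114.020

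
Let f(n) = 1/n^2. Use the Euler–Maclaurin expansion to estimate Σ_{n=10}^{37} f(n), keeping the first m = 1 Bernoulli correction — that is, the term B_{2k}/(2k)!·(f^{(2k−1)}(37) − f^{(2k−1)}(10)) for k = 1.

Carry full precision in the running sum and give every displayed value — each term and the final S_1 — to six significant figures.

Integral: ∫_10^37 1/x^2 dx = 0.0729730.
½[f(10) + f(37)] = ½[0.0100000 + 0.000730460] = 0.00536523.
So far: 0.0783382.
Correction k=1: B_{2}/2! · (f^{(1)}(37) − f^{(1)}(10)) = 1/12 · (-3.94843e-05 − (-0.00200000)) = 0.000163376.

S_1 ≈ 0.0785016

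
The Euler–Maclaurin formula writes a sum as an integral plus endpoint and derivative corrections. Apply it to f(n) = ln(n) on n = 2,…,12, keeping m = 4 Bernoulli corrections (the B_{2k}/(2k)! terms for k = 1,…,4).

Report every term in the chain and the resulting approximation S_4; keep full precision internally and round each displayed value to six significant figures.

Integral: ∫_2^12 ln(x) dx = 18.4326.
Boundary: ½(f(2) + f(12)) = ½(0.693147 + 2.48491) = 1.58903.
Running total after boundary: 20.0216.
Order-1 term: 1/12 · (0.0833333 − 0.500000) = -0.0347222.
After k=1: 19.9869.
Order-2 term: −1/720 · (0.00115741 − 0.250000) = 0.000345615.
After k=2: 19.9872.
Order-3 term: 1/30240 · (9.64506e-05 − 0.750000) = -2.47984e-05.
After k=3: 19.9872.
Order-4 term: −1/1209600 · (2.00939e-05 − 5.62500) = 4.65028e-06.

S_4 ≈ 19.9872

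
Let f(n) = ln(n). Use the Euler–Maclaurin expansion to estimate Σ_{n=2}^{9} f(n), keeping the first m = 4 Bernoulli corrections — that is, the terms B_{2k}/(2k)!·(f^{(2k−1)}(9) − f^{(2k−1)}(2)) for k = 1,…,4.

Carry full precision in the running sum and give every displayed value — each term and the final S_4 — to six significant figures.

S_4 ≈ 12.8018

Integral: ∫_2^9 ln(x) dx = 11.3887.
Endpoint term: (f(2) + f(9))/2 = (0.693147 + 2.19722)/2 = 1.44519.
Integral + boundary = 12.8339.
Correction k=1: B_{2}/2! · (f^{(1)}(9) − f^{(1)}(2)) = 1/12 · (0.111111 − 0.500000) = -0.0324074.
Partial sum through k=1: 12.8015.
Correction k=2: B_{4}/4! · (f^{(3)}(9) − f^{(3)}(2)) = −1/720 · (0.00274348 − 0.250000) = 0.000343412.
Partial sum through k=2: 12.8018.
Correction k=3: B_{6}/6! · (f^{(5)}(9) − f^{(5)}(2)) = 1/30240 · (0.000406442 − 0.750000) = -2.47881e-05.
Partial sum through k=3: 12.8018.
Correction k=4: B_{8}/8! · (f^{(7)}(9) − f^{(7)}(2)) = −1/1209600 · (0.000150534 − 5.62500) = 4.65017e-06.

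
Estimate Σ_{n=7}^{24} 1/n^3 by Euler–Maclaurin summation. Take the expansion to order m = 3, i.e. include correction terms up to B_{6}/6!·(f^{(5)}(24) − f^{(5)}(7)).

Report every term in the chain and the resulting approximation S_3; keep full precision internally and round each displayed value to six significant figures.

Integral: ∫_7^24 1/x^3 dx = 0.00933603.
Endpoint term: (f(7) + f(24))/2 = (0.00291545 + 7.23380e-05)/2 = 0.00149389.
Running total after boundary: 0.0108299.
k=1: B_{2}/(2)! × [f^{(1)}(24) − f^{(1)}(7)] = 1/12 × (-9.04225e-06 − (-0.00124948)) = 0.000103370.
Partial sum through k=1: 0.0109333.
k=2: B_{4}/(4)! × [f^{(3)}(24) − f^{(3)}(7)] = −1/720 × (-3.13967e-07 − (-0.000509992)) = -7.07886e-07.
Partial sum through k=2: 0.0109326.
k=3: B_{6}/(6)! × [f^{(5)}(24) − f^{(5)}(7)] = 1/30240 × (-2.28934e-08 − (-0.000437136)) = 1.44548e-08.

S_3 ≈ 0.0109326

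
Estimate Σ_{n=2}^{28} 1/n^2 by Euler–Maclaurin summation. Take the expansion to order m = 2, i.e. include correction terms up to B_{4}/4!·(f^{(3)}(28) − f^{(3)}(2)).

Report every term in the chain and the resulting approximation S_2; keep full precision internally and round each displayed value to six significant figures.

S_2 ≈ 0.609708

∫_2^28 1/x^2 dx evaluates to 0.464286.
Endpoint term: (f(2) + f(28))/2 = (0.250000 + 0.00127551)/2 = 0.125638.
So far: 0.589923.
Correction k=1: B_{2}/2! · (f^{(1)}(28) − f^{(1)}(2)) = 1/12 · (-9.11079e-05 − (-0.250000)) = 0.0208257.
Partial sum through k=1: 0.610749.
Correction k=2: B_{4}/4! · (f^{(3)}(28) − f^{(3)}(2)) = −1/720 · (-1.39451e-06 − (-0.750000)) = -0.00104166.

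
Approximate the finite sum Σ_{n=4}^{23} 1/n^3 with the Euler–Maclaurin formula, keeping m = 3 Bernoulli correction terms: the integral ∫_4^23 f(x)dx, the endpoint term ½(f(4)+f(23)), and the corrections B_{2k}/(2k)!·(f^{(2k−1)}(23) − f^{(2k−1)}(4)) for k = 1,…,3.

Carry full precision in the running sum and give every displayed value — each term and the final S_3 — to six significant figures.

S_3 ≈ 0.0391150

∫_4^23 1/x^3 dx evaluates to 0.0303048.
Endpoint term: (f(4) + f(23))/2 = (0.0156250 + 8.21895e-05)/2 = 0.00785359.
Integral + boundary = 0.0381584.
Correction k=1: B_{2}/2! · (f^{(1)}(23) − f^{(1)}(4)) = 1/12 · (-1.07204e-05 − (-0.0117188)) = 0.000975669.
Running total after k=1: 0.0391341.
Correction k=2: B_{4}/4! · (f^{(3)}(23) − f^{(3)}(4)) = −1/720 · (-4.05307e-07 − (-0.0146484)) = -2.03445e-05.
Running total after k=2: 0.0391137.
Correction k=3: B_{6}/6! · (f^{(5)}(23) − f^{(5)}(4)) = 1/30240 · (-3.21794e-08 − (-0.0384521)) = 1.27156e-06.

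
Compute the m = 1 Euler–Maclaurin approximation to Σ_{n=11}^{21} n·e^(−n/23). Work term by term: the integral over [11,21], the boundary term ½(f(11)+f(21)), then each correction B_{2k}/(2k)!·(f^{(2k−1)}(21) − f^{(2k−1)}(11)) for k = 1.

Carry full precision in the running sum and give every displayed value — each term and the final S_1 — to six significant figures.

S_1 ≈ 86.2131

The integral term ∫_11^21 x·e^(−x/23) dx = 78.6143.
Endpoint term: (f(11) + f(21))/2 = (6.81847 + 8.42732)/2 = 7.62289.
Integral + boundary = 86.2372.
Order-1 term: 1/12 · (0.0348957 − 0.323405) = -0.0240425.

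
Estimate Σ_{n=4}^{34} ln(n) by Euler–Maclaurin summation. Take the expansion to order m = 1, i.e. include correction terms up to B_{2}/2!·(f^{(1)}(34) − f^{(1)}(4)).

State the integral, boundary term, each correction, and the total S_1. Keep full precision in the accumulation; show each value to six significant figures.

Integral: ∫_4^34 ln(x) dx = 84.3511.
Endpoint term: (f(4) + f(34))/2 = (1.38629 + 3.52636)/2 = 2.45633.
Integral + boundary = 86.8074.
Correction k=1: B_{2}/2! · (f^{(1)}(34) − f^{(1)}(4)) = 1/12 · (0.0294118 − 0.250000) = -0.0183824.

S_1 ≈ 86.7890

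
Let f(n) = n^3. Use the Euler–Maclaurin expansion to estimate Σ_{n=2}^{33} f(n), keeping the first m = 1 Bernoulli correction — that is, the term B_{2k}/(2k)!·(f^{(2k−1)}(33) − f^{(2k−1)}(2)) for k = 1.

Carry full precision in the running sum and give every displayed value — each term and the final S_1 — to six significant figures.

S_1 ≈ 314720

∫_2^33 x^3 dx evaluates to 296476.
½[f(2) + f(33)] = ½[8.00000 + 35937.0] = 17972.5.
Running total after boundary: 314449.
Correction k=1: B_{2}/2! · (f^{(1)}(33) − f^{(1)}(2)) = 1/12 · (3267.00 − 12.0000) = 271.250.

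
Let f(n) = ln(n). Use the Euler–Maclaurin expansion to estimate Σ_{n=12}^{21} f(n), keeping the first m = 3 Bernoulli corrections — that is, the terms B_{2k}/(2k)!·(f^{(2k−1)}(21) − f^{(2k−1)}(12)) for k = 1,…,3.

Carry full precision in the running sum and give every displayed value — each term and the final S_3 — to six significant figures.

∫_12^21 ln(x) dx evaluates to 25.1161.
½[f(12) + f(21)] = ½[2.48491 + 3.04452] = 2.76471.
Integral + boundary = 27.8808.
k=1: B_{2}/(2)! × [f^{(1)}(21) − f^{(1)}(12)] = 1/12 × (0.0476190 − 0.0833333) = -0.00297619.
Running total after k=1: 27.8778.
k=2: B_{4}/(4)! × [f^{(3)}(21) − f^{(3)}(12)] = −1/720 × (0.000215959 − 0.00115741) = 1.30757e-06.
Running total after k=2: 27.8778.
k=3: B_{6}/(6)! × [f^{(5)}(21) − f^{(5)}(12)] = 1/30240 × (5.87645e-06 − 9.64506e-05) = -2.99518e-09.

S_3 ≈ 27.8778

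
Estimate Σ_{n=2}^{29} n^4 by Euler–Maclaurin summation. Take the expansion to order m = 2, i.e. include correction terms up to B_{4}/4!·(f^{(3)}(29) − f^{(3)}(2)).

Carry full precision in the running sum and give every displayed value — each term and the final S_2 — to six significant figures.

S_2 ≈ 4.46400e+06

The integral term ∫_2^29 x^4 dx = 4.10222e+06.
½[f(2) + f(29)] = ½[16.0000 + 707281] = 353648.
So far: 4.45587e+06.
k=1: B_{2}/(2)! × [f^{(1)}(29) − f^{(1)}(2)] = 1/12 × (97556.0 − 32.0000) = 8127.00.
Partial sum through k=1: 4.46400e+06.
k=2: B_{4}/(4)! × [f^{(3)}(29) − f^{(3)}(2)] = −1/720 × (696.000 − 48.0000) = -0.900000.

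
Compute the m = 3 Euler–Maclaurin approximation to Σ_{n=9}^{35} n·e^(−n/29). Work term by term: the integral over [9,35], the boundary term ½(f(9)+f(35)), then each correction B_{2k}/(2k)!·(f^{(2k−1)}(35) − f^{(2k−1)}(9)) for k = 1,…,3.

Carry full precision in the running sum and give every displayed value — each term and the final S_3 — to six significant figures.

Integral: ∫_9^35 x·e^(−x/29) dx = 252.805.
Endpoint term: (f(9) + f(35))/2 = (6.59875 + 10.4693)/2 = 8.53405.
Running total after boundary: 261.339.
Correction k=1: B_{2}/2! · (f^{(1)}(35) − f^{(1)}(9)) = 1/12 · (-0.0618878 − 0.505651) = -0.0472949.
Running total after k=1: 261.292.
Correction k=2: B_{4}/4! · (f^{(3)}(35) − f^{(3)}(9)) = −1/720 · (0.000637765 − 0.00234487) = 2.37098e-06.
Running total after k=2: 261.292.
Correction k=3: B_{6}/6! · (f^{(5)}(35) − f^{(5)}(9)) = 1/30240 · (1.60418e-06 − 4.86147e-06) = -1.07715e-10.

S_3 ≈ 261.292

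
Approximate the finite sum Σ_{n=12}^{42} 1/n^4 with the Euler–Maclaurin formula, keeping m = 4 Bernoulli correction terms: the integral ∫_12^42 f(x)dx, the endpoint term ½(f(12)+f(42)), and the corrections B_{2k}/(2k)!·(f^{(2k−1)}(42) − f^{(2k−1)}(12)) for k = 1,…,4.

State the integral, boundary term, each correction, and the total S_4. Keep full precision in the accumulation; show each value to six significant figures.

S_4 ≈ 0.000214008

The integral term ∫_12^42 1/x^4 dx = 0.000188402.
Endpoint term: (f(12) + f(42))/2 = (4.82253e-05 + 3.21368e-07)/2 = 2.42733e-05.
Integral + boundary = 0.000212675.
k=1: B_{2}/(2)! × [f^{(1)}(42) − f^{(1)}(12)] = 1/12 × (-3.06065e-08 − (-1.60751e-05)) = 1.33704e-06.
Running total after k=1: 0.000214012.
k=2: B_{4}/(4)! × [f^{(3)}(42) − f^{(3)}(12)] = −1/720 × (-5.20519e-10 − (-3.34898e-06)) = -4.65064e-09.
Running total after k=2: 0.000214008.
k=3: B_{6}/(6)! × [f^{(5)}(42) − f^{(5)}(12)] = 1/30240 × (-1.65244e-11 − (-1.30238e-06)) = 4.30676e-11.
Running total after k=3: 0.000214008.
k=4: B_{8}/(8)! × [f^{(7)}(42) − f^{(7)}(12)] = −1/1209600 × (-8.43082e-13 − (-8.13988e-07)) = -6.72939e-13.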